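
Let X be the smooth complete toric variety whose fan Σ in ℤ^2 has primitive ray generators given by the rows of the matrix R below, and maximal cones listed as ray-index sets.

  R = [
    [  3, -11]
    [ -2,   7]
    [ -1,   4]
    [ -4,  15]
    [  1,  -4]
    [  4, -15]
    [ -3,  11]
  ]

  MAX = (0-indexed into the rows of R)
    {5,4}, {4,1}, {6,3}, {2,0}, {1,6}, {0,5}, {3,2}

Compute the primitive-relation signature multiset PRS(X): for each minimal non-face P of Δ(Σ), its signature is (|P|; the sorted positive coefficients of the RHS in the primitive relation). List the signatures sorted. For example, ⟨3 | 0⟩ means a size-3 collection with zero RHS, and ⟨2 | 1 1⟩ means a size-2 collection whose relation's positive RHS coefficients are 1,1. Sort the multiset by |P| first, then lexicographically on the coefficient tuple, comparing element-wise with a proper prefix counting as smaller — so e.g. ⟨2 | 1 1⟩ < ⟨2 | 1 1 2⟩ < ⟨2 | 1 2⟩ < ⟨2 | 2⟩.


|primitive collections| = 14. Relations:

  • {0,6}:  v_{0} + v_{6} = 0  ⟹  sig = ⟨2 | 0⟩
  • {2,4}:  v_{2} + v_{4} = 0  ⟹  sig = ⟨2 | 0⟩
  • {3,5}:  v_{3} + v_{5} = 0  ⟹  sig = ⟨2 | 0⟩
  • {0,1}:  v_{0} + v_{1} = v_{4}  ⟹  sig = ⟨2 | 1⟩
  • {0,3}:  v_{0} + v_{3} = v_{2}  ⟹  sig = ⟨2 | 1⟩
  • {0,4}:  v_{0} + v_{4} = v_{5}  ⟹  sig = ⟨2 | 1⟩
  • {1,2}:  v_{1} + v_{2} = v_{6}  ⟹  sig = ⟨2 | 1⟩
  • {2,5}:  v_{2} + v_{5} = v_{0}  ⟹  sig = ⟨2 | 1⟩
  • {2,6}:  v_{2} + v_{6} = v_{3}  ⟹  sig = ⟨2 | 1⟩
  • {3,4}:  v_{3} + v_{4} = v_{6}  ⟹  sig = ⟨2 | 1⟩
  • {4,6}:  v_{4} + v_{6} = v_{1}  ⟹  sig = ⟨2 | 1⟩
  • {5,6}:  v_{5} + v_{6} = v_{4}  ⟹  sig = ⟨2 | 1⟩
  • {1,3}:  v_{1} + v_{3} = 2·v_{6}  ⟹  sig = ⟨2 | 2⟩
  • {1,5}:  v_{1} + v_{5} = 2·v_{4}  ⟹  sig = ⟨2 | 2⟩

Hence PRS(X_Σ) =
    ⟨2 | 0⟩
    ⟨2 | 0⟩
    ⟨2 | 0⟩
    ⟨2 | 1⟩
    ⟨2 | 1⟩
    ⟨2 | 1⟩
    ⟨2 | 1⟩
    ⟨2 | 1⟩
    ⟨2 | 1⟩
    ⟨2 | 1⟩
    ⟨2 | 1⟩
    ⟨2 | 1⟩
    ⟨2 | 2⟩
    ⟨2 | 2⟩


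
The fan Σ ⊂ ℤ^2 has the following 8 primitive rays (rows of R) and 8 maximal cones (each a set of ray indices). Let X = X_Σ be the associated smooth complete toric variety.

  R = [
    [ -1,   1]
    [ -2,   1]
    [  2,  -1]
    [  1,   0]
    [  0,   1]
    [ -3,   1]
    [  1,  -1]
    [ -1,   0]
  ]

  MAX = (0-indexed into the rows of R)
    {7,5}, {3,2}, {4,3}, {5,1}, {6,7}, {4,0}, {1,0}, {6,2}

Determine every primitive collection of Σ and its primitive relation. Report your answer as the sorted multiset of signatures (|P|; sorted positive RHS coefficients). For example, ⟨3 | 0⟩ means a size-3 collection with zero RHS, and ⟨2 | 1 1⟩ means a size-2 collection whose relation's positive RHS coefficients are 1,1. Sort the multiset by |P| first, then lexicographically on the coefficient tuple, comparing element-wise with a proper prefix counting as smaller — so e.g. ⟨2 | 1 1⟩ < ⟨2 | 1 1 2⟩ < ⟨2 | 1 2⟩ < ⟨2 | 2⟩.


20 minimal non-faces of Δ(Σ) (on 8 rays):

  P={0,6}:  v_{0} + v_{6} = 0  ⇒ sig = ⟨2 | 0⟩
  P={1,2}:  v_{1} + v_{2} = 0  ⇒ sig = ⟨2 | 0⟩
  P={3,7}:  v_{3} + v_{7} = 0  ⇒ sig = ⟨2 | 0⟩
  P={0,2}:  v_{0} + v_{2} = v_{3}  ⇒ sig = ⟨2 | 1⟩
  P={0,3}:  v_{0} + v_{3} = v_{4}  ⇒ sig = ⟨2 | 1⟩
  P={0,7}:  v_{0} + v_{7} = v_{1}  ⇒ sig = ⟨2 | 1⟩
  P={1,3}:  v_{1} + v_{3} = v_{0}  ⇒ sig = ⟨2 | 1⟩
  P={1,6}:  v_{1} + v_{6} = v_{7}  ⇒ sig = ⟨2 | 1⟩
  P={1,7}:  v_{1} + v_{7} = v_{5}  ⇒ sig = ⟨2 | 1⟩
  P={2,5}:  v_{2} + v_{5} = v_{7}  ⇒ sig = ⟨2 | 1⟩
  P={2,7}:  v_{2} + v_{7} = v_{6}  ⇒ sig = ⟨2 | 1⟩
  P={3,5}:  v_{3} + v_{5} = v_{1}  ⇒ sig = ⟨2 | 1⟩
  P={3,6}:  v_{3} + v_{6} = v_{2}  ⇒ sig = ⟨2 | 1⟩
  P={4,6}:  v_{4} + v_{6} = v_{3}  ⇒ sig = ⟨2 | 1⟩
  P={4,7}:  v_{4} + v_{7} = v_{0}  ⇒ sig = ⟨2 | 1⟩
  P={4,5}:  v_{4} + v_{5} = v_{0} + v_{1}  ⇒ sig = ⟨2 | 1 1⟩
  P={0,5}:  v_{0} + v_{5} = 2·v_{1}  ⇒ sig = ⟨2 | 2⟩
  P={1,4}:  v_{1} + v_{4} = 2·v_{0}  ⇒ sig = ⟨2 | 2⟩
  P={2,4}:  v_{2} + v_{4} = 2·v_{3}  ⇒ sig = ⟨2 | 2⟩
  P={5,6}:  v_{5} + v_{6} = 2·v_{7}  ⇒ sig = ⟨2 | 2⟩

so the primitive-relation signature multiset is
[⟨2 | 0⟩, ⟨2 | 0⟩, ⟨2 | 0⟩, ⟨2 | 1⟩, ⟨2 | 1⟩, ⟨2 | 1⟩, ⟨2 | 1⟩, ⟨2 | 1⟩, ⟨2 | 1⟩, ⟨2 | 1⟩, ⟨2 | 1⟩, ⟨2 | 1⟩, ⟨2 | 1⟩, ⟨2 | 1⟩, ⟨2 | 1⟩, ⟨2 | 1 1⟩, ⟨2 | 2⟩, ⟨2 | 2⟩, ⟨2 | 2⟩, ⟨2 | 2⟩]


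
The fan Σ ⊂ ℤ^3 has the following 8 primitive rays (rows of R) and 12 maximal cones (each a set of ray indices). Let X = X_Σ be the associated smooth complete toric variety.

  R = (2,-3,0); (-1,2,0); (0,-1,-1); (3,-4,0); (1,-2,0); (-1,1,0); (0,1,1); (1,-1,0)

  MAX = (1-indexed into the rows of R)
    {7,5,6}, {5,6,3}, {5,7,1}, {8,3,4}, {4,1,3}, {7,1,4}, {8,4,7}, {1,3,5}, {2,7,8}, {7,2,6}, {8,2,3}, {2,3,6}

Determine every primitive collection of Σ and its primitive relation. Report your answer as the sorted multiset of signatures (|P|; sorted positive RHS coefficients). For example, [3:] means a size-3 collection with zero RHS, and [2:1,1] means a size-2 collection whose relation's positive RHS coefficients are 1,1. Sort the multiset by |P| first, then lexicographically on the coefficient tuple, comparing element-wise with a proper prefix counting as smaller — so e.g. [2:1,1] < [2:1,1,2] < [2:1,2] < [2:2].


Primitive collections (10):

  P = {2,5}:  v_{2} + v_{5} = 0  so sig = [2:]
  P = {3,7}:  v_{3} + v_{7} = 0  so sig = [2:]
  P = {6,8}:  v_{6} + v_{8} = 0  so sig = [2:]
  P = {1,2}:  v_{1} + v_{2} = v_{8}  so sig = [2:1]
  P = {1,6}:  v_{1} + v_{6} = v_{5}  so sig = [2:1]
  P = {1,8}:  v_{1} + v_{8} = v_{4}  so sig = [2:1]
  P = {4,6}:  v_{4} + v_{6} = v_{1}  so sig = [2:1]
  P = {5,8}:  v_{5} + v_{8} = v_{1}  so sig = [2:1]
  P = {2,4}:  v_{2} + v_{4} = 2·v_{8}  so sig = [2:2]
  P = {4,5}:  v_{4} + v_{5} = 2·v_{1}  so sig = [2:2]

Hence PRS(X_Σ) =
{ [2:] ×3,  [2:1] ×5,  [2:2] ×2 }


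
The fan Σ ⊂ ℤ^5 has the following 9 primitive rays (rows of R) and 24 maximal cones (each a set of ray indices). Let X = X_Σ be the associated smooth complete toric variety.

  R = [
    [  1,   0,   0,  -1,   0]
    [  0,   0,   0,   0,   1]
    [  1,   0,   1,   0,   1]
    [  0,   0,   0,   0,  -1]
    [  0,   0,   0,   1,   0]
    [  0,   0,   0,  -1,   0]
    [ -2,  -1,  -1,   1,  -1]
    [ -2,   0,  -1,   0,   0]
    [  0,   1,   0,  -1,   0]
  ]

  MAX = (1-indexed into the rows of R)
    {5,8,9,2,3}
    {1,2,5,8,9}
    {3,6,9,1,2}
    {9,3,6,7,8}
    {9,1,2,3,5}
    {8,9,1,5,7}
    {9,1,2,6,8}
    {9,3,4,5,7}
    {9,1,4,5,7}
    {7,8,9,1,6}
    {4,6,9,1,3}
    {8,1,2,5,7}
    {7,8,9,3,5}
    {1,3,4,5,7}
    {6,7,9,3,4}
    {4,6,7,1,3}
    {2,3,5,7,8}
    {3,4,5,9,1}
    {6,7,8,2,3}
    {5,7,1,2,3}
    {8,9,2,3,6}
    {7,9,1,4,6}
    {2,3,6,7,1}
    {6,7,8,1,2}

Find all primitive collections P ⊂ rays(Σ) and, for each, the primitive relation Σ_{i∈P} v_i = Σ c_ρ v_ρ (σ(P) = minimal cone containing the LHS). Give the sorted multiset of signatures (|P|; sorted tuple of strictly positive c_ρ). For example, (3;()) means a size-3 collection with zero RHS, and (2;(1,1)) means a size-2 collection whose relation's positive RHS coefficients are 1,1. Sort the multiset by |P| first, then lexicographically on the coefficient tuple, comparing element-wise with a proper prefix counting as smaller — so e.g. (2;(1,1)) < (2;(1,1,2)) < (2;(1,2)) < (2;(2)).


Δ(Σ) — 9 vertices, 6 min non-faces:

  {2,4}:  v_{2} + v_{4} = 0  ⟹  sig = (2;())
  {5,6}:  v_{5} + v_{6} = 0  ⟹  sig = (2;())
  {4,8}:  v_{4} + v_{8} = v_{7} + v_{9}  ⟹  sig = (2;(1,1))
  {2,7,9}:  v_{2} + v_{7} + v_{9} = v_{8}  ⟹  sig = (3;(1))
  {1,3,8}:  v_{1} + v_{3} + v_{8} = v_{2} + v_{6}  ⟹  sig = (3;(1,1))
  {1,3,7,9}:  v_{1} + v_{3} + v_{7} + v_{9} = v_{6}  ⟹  sig = (4;(1))

Sorted signature multiset PRS(X):
[(2;()), (2;()), (2;(1,1)), (3;(1)), (3;(1,1)), (4;(1))]


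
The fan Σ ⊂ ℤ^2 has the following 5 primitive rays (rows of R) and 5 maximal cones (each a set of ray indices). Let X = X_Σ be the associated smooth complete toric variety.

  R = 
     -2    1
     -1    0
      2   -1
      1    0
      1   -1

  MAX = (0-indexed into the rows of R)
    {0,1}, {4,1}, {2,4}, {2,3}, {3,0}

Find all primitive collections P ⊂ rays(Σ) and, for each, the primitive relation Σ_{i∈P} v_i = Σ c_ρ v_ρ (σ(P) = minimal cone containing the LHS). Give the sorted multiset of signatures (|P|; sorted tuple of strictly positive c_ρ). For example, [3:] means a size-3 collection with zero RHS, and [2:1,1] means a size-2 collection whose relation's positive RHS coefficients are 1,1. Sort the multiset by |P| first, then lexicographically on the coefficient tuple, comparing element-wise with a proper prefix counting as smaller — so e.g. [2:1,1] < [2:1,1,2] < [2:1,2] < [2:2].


5 collections generate NE(X_Σ); each relation:

  P = {0,2}:  v_{0} + v_{2} = 0  ⟹  sig = [2:]
  P = {1,3}:  v_{1} + v_{3} = 0  ⟹  sig = [2:]
  P = {0,4}:  v_{0} + v_{4} = v_{1}  ⟹  sig = [2:1]
  P = {1,2}:  v_{1} + v_{2} = v_{4}  ⟹  sig = [2:1]
  P = {3,4}:  v_{3} + v_{4} = v_{2}  ⟹  sig = [2:1]

so the primitive-relation signature multiset is
[[2:], [2:], [2:1], [2:1], [2:1]]


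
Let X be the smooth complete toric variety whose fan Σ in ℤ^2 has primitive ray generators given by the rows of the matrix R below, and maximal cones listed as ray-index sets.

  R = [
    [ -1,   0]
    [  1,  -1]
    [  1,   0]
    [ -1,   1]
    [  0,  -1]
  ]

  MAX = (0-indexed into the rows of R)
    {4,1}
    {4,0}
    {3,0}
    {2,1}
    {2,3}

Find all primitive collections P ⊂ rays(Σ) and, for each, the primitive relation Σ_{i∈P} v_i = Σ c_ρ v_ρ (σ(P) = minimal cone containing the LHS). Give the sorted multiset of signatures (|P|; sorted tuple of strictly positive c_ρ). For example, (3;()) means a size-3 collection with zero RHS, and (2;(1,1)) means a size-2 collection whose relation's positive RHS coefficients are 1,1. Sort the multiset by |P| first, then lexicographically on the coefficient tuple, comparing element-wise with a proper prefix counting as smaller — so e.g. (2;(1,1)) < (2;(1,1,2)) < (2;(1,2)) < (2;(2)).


5 minimal non-faces of Δ(Σ) (on 5 rays):

  {0,2}:  v_{0} + v_{2} = 0 ; sig = (2;())
  {1,3}:  v_{1} + v_{3} = 0 ; sig = (2;())
  {0,1}:  v_{0} + v_{1} = v_{4} ; sig = (2;(1))
  {2,4}:  v_{2} + v_{4} = v_{1} ; sig = (2;(1))
  {3,4}:  v_{3} + v_{4} = v_{0} ; sig = (2;(1))

Signatures (|P|; sorted positive RHS coefficients), sorted:
{ (2;()) ×2,  (2;(1)) ×3 }


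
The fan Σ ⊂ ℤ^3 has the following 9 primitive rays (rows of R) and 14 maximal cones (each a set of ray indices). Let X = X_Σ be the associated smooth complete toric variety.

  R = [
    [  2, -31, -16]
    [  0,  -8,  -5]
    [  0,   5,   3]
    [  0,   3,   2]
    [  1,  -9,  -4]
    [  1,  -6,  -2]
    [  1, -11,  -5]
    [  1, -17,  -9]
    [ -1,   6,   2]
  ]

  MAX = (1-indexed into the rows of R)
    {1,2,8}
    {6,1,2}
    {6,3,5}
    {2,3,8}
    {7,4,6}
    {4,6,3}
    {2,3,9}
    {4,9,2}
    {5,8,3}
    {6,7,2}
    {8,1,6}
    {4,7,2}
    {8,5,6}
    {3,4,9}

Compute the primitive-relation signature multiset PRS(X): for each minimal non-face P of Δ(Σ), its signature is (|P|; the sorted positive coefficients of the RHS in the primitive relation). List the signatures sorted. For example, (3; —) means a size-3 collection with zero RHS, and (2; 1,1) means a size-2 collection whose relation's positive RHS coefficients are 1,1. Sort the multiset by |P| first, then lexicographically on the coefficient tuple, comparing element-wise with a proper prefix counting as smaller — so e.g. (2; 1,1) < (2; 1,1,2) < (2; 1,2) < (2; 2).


|primitive collections| = 20. Relations:

  P={6,9}:  v_{6} + v_{9} = 0 — sig = (2; —)
  P={2,5}:  v_{2} + v_{5} = v_{8} — sig = (2; 1)
  P={3,7}:  v_{3} + v_{7} = v_{6} — sig = (2; 1)
  P={4,5}:  v_{4} + v_{5} = v_{6} — sig = (2; 1)
  P={1,3}:  v_{1} + v_{3} = v_{5} + v_{8} — sig = (2; 1,1)
  P={1,9}:  v_{1} + v_{9} = v_{2} + v_{8} — sig = (2; 1,1)
  P={4,8}:  v_{4} + v_{8} = v_{2} + v_{6} — sig = (2; 1,1)
  P={5,9}:  v_{5} + v_{9} = v_{2} + v_{3} — sig = (2; 1,1)
  P={7,9}:  v_{7} + v_{9} = v_{2} + v_{4} — sig = (2; 1,1)
  P={1,5}:  v_{1} + v_{5} = v_{6} + 2·v_{8} — sig = (2; 1,2)
  P={5,7}:  v_{5} + v_{7} = v_{2} + 2·v_{6} — sig = (2; 1,2)
  P={8,9}:  v_{8} + v_{9} = 2·v_{2} + v_{3} — sig = (2; 1,2)
  P={1,4}:  v_{1} + v_{4} = 2·v_{2} + 2·v_{6} — sig = (2; 2,2)
  P={7,8}:  v_{7} + v_{8} = 2·v_{2} + 2·v_{6} — sig = (2; 2,2)
  P={1,7}:  v_{1} + v_{7} = 3·v_{2} + 3·v_{6} — sig = (2; 3,3)
  P={2,3,4}:  v_{2} + v_{3} + v_{4} = 0 — sig = (3; —)
  P={2,3,6}:  v_{2} + v_{3} + v_{6} = v_{5} — sig = (3; 1)
  P={2,4,6}:  v_{2} + v_{4} + v_{6} = v_{7} — sig = (3; 1)
  P={2,6,8}:  v_{2} + v_{6} + v_{8} = v_{1} — sig = (3; 1)
  P={3,6,8}:  v_{3} + v_{6} + v_{8} = 2·v_{5} — sig = (3; 2)

Signatures (|P|; sorted positive RHS coefficients), sorted:
    |P|=2: 15 collections, coeffs (), (1), (1), (1), (1,1), (1,1), (1,1), (1,1), (1,1), (1,2), (1,2), (1,2), (2,2), (2,2), (3,3)
    |P|=3: 5 collections, coeffs (), (1), (1), (1), (2)


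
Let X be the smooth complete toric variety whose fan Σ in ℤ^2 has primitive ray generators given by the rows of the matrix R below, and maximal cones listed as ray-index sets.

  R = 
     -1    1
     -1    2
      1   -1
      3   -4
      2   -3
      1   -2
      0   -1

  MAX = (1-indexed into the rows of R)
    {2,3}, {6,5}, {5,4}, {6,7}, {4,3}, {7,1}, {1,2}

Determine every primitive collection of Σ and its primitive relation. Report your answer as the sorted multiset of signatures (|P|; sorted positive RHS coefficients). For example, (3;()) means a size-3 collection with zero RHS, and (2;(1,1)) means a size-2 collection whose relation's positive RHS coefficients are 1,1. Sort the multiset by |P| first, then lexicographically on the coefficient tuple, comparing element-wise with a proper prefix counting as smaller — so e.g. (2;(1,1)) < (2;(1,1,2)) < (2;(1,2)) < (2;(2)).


Primitive collections (14):

  P = {1,3}:  v_{1} + v_{3} = 0  →  sig = (2;())
  P = {2,6}:  v_{2} + v_{6} = 0  →  sig = (2;())
  P = {1,4}:  v_{1} + v_{4} = v_{5}  →  sig = (2;(1))
  P = {1,5}:  v_{1} + v_{5} = v_{6}  →  sig = (2;(1))
  P = {1,6}:  v_{1} + v_{6} = v_{7}  →  sig = (2;(1))
  P = {2,5}:  v_{2} + v_{5} = v_{3}  →  sig = (2;(1))
  P = {2,7}:  v_{2} + v_{7} = v_{1}  →  sig = (2;(1))
  P = {3,5}:  v_{3} + v_{5} = v_{4}  →  sig = (2;(1))
  P = {3,6}:  v_{3} + v_{6} = v_{5}  →  sig = (2;(1))
  P = {3,7}:  v_{3} + v_{7} = v_{6}  →  sig = (2;(1))
  P = {4,7}:  v_{4} + v_{7} = v_{5} + v_{6}  →  sig = (2;(1,1))
  P = {2,4}:  v_{2} + v_{4} = 2·v_{3}  →  sig = (2;(2))
  P = {4,6}:  v_{4} + v_{6} = 2·v_{5}  →  sig = (2;(2))
  P = {5,7}:  v_{5} + v_{7} = 2·v_{6}  →  sig = (2;(2))

Sorted signature multiset PRS(X):
{ (2;()) ×2,  (2;(1)) ×8,  (2;(1,1)),  (2;(2)) ×3 }


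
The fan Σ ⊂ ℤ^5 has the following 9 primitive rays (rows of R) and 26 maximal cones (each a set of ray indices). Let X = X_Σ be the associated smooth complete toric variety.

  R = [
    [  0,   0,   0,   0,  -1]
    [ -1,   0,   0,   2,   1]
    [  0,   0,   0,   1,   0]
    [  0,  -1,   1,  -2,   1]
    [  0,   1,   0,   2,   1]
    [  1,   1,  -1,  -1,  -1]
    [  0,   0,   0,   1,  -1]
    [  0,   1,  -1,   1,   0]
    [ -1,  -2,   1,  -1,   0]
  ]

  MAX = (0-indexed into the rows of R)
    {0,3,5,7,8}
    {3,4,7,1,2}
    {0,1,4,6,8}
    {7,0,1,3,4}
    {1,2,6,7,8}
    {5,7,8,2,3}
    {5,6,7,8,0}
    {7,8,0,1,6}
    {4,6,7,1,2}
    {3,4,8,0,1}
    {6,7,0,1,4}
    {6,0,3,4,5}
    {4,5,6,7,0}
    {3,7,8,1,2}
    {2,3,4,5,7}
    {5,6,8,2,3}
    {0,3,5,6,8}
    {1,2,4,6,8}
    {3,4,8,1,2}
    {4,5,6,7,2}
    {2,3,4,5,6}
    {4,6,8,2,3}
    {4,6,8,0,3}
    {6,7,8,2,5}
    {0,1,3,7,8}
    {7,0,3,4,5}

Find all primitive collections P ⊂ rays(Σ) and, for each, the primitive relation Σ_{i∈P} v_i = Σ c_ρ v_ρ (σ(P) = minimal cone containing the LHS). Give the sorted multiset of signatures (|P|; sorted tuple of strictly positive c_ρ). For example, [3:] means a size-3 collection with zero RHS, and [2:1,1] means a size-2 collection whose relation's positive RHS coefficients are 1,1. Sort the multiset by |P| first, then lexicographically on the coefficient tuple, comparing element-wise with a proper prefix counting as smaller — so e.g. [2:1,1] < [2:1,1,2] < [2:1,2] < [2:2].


Minimal non-faces — 6 found among 9 rays, 26 max cones:

  {0,2}:  v_{0} + v_{2} = v_{6} ; sig = [2:1]
  {1,5}:  v_{1} + v_{5} = v_{7} ; sig = [2:1]
  {3,6,7}:  v_{3} + v_{6} + v_{7} = 0 ; sig = [3:]
  {4,5,8}:  v_{4} + v_{5} + v_{8} = 0 ; sig = [3:]
  {4,7,8}:  v_{4} + v_{7} + v_{8} = v_{1} ; sig = [3:1]
  {1,3,6}:  v_{1} + v_{3} + v_{6} = v_{4} + v_{8} ; sig = [3:1,1]

Signatures (|P|; sorted positive RHS coefficients), sorted:
[[2:1], [2:1], [3:], [3:], [3:1], [3:1,1]]


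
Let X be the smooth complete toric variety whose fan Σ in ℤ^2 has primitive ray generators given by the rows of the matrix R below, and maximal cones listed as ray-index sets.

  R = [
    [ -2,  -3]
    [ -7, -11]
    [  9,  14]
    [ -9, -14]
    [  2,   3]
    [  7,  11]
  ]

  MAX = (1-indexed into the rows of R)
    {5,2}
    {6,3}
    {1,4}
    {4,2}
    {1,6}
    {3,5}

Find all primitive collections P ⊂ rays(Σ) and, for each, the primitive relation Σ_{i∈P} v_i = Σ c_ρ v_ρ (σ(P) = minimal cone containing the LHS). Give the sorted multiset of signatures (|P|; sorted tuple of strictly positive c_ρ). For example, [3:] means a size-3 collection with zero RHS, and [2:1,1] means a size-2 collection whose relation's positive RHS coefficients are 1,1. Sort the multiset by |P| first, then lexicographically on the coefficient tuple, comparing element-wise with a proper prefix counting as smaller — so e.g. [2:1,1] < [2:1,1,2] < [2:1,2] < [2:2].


The 9 primitive collections of Σ (r=6, n=2):

  P = {1,5}:  v_{1} + v_{5} = 0  ⇒ sig = [2:]
  P = {2,6}:  v_{2} + v_{6} = 0  ⇒ sig = [2:]
  P = {3,4}:  v_{3} + v_{4} = 0  ⇒ sig = [2:]
  P = {1,2}:  v_{1} + v_{2} = v_{4}  ⇒ sig = [2:1]
  P = {1,3}:  v_{1} + v_{3} = v_{6}  ⇒ sig = [2:1]
  P = {2,3}:  v_{2} + v_{3} = v_{5}  ⇒ sig = [2:1]
  P = {4,5}:  v_{4} + v_{5} = v_{2}  ⇒ sig = [2:1]
  P = {4,6}:  v_{4} + v_{6} = v_{1}  ⇒ sig = [2:1]
  P = {5,6}:  v_{5} + v_{6} = v_{3}  ⇒ sig = [2:1]

Sorted signature multiset PRS(X):
    |P|=2: 9 collections, coeffs (), (), (), (1), (1), (1), (1), (1), (1)


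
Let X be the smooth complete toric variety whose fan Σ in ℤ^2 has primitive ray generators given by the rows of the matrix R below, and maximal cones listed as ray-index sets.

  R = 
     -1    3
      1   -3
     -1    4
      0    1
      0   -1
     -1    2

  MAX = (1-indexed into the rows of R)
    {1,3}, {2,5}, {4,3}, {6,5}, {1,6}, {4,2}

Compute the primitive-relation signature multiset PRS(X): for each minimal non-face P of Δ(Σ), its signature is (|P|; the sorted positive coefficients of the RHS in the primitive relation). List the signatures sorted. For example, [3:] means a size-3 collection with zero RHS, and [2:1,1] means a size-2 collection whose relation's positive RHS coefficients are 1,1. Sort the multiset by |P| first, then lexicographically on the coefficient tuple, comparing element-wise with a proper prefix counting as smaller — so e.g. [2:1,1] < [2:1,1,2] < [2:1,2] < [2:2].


Δ(Σ) — 6 vertices, 9 min non-faces:

  P={1,2}:  v_{1} + v_{2} = 0 — sig = [2:]
  P={4,5}:  v_{4} + v_{5} = 0 — sig = [2:]
  P={1,4}:  v_{1} + v_{4} = v_{3} — sig = [2:1]
  P={1,5}:  v_{1} + v_{5} = v_{6} — sig = [2:1]
  P={2,3}:  v_{2} + v_{3} = v_{4} — sig = [2:1]
  P={2,6}:  v_{2} + v_{6} = v_{5} — sig = [2:1]
  P={3,5}:  v_{3} + v_{5} = v_{1} — sig = [2:1]
  P={4,6}:  v_{4} + v_{6} = v_{1} — sig = [2:1]
  P={3,6}:  v_{3} + v_{6} = 2·v_{1} — sig = [2:2]

Sorted signature multiset PRS(X):
[[2:], [2:], [2:1], [2:1], [2:1], [2:1], [2:1], [2:1], [2:2]]


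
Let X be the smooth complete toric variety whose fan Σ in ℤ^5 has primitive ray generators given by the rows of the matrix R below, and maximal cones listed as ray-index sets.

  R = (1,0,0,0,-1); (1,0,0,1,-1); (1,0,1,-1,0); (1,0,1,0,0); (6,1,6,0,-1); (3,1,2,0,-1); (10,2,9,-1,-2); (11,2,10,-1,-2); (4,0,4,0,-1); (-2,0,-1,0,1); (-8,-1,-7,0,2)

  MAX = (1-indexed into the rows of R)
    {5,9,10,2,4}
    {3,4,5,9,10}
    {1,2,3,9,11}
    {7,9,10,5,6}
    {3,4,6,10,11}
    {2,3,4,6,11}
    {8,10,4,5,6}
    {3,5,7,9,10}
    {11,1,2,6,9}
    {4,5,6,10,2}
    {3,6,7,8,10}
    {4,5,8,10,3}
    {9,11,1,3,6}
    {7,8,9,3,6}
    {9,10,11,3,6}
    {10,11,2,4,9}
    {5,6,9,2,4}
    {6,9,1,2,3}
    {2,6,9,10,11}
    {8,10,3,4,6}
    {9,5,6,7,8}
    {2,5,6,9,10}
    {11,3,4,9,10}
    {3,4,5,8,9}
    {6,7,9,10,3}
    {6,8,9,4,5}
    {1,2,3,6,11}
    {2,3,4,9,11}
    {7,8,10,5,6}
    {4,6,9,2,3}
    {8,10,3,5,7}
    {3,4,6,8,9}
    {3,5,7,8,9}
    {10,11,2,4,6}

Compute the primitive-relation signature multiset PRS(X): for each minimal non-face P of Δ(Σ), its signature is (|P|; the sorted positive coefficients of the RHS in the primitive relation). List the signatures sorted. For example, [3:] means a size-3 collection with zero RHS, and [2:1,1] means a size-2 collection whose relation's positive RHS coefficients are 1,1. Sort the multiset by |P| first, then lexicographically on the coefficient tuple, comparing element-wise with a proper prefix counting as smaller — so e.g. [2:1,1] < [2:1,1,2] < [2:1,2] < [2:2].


The 18 primitive collections of Σ (r=11, n=5):

  {4,7}:  v_{4} + v_{7} = v_{8}  so sig = [2:1]
  {5,11}:  v_{5} + v_{11} = v_{10}  so sig = [2:1]
  {1,4}:  v_{1} + v_{4} = v_{2} + v_{3}  so sig = [2:1,1]
  {1,5}:  v_{1} + v_{5} = v_{6} + v_{9}  so sig = [2:1,1]
  {1,10}:  v_{1} + v_{10} = v_{6} + v_{9} + v_{11}  so sig = [2:1,1,1]
  {7,11}:  v_{7} + v_{11} = v_{3} + v_{6} + v_{10}  so sig = [2:1,1,1]
  {8,11}:  v_{8} + v_{11} = v_{3} + v_{4} + v_{6} + v_{10}  so sig = [2:1,1,1,1]
  {1,8}:  v_{1} + v_{8} = v_{3} + v_{4} + 2·v_{6} + v_{9}  so sig = [2:1,1,1,2]
  {1,7}:  v_{1} + v_{7} = v_{3} + 2·v_{6} + v_{9}  so sig = [2:1,1,2]
  {2,7}:  v_{2} + v_{7} = v_{4} + 2·v_{6} + v_{9}  so sig = [2:1,1,2]
  {2,8}:  v_{2} + v_{8} = 2·v_{4} + 2·v_{6} + v_{9}  so sig = [2:1,2,2]
  {2,3,10}:  v_{2} + v_{3} + v_{10} = 0  so sig = [3:]
  {3,5,6}:  v_{3} + v_{5} + v_{6} = v_{7}  so sig = [3:1]
  {2,3,5}:  v_{2} + v_{3} + v_{5} = v_{4} + v_{6} + v_{9}  so sig = [3:1,1,1]
  {8,9,10}:  v_{8} + v_{9} + v_{10} = v_{3} + 2·v_{5}  so sig = [3:1,2]
  {4,6,9,11}:  v_{4} + v_{6} + v_{9} + v_{11} = 0  so sig = [4:]
  {4,6,9,10}:  v_{4} + v_{6} + v_{9} + v_{10} = v_{5}  so sig = [4:1]
  {2,3,6,9,11}:  v_{2} + v_{3} + v_{6} + v_{9} + v_{11} = v_{1}  so sig = [5:1]

so the primitive-relation signature multiset is
[[2:1], [2:1], [2:1,1], [2:1,1], [2:1,1,1], [2:1,1,1], [2:1,1,1,1], [2:1,1,1,2], [2:1,1,2], [2:1,1,2], [2:1,2,2], [3:], [3:1], [3:1,1,1], [3:1,2], [4:], [4:1], [5:1]]


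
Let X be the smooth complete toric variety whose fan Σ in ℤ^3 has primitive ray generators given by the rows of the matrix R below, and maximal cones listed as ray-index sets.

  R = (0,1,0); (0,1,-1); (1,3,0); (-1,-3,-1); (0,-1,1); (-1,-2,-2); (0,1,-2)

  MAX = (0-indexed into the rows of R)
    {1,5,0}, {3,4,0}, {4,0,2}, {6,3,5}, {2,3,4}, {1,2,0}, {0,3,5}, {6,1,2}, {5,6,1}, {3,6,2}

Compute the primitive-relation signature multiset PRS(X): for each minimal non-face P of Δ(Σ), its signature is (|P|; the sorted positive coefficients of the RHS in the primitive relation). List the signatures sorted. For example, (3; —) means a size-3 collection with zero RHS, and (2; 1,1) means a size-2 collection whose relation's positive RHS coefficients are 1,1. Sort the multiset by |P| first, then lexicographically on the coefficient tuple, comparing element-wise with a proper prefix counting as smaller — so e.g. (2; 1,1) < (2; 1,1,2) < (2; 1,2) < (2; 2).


7 collections generate NE(X_Σ); each relation:

  • {1,4}:  v_{1} + v_{4} = 0  ⟹  sig = (2; —)
  • {1,3}:  v_{1} + v_{3} = v_{5}  ⟹  sig = (2; 1)
  • {2,5}:  v_{2} + v_{5} = v_{6}  ⟹  sig = (2; 1)
  • {4,5}:  v_{4} + v_{5} = v_{3}  ⟹  sig = (2; 1)
  • {4,6}:  v_{4} + v_{6} = v_{2} + v_{3}  ⟹  sig = (2; 1,1)
  • {0,6}:  v_{0} + v_{6} = 2·v_{1}  ⟹  sig = (2; 2)
  • {0,2,3}:  v_{0} + v_{2} + v_{3} = v_{1}  ⟹  sig = (3; 1)

Hence PRS(X_Σ) =
    (2; —)
    (2; 1)
    (2; 1)
    (2; 1)
    (2; 1,1)
    (2; 2)
    (3; 1)


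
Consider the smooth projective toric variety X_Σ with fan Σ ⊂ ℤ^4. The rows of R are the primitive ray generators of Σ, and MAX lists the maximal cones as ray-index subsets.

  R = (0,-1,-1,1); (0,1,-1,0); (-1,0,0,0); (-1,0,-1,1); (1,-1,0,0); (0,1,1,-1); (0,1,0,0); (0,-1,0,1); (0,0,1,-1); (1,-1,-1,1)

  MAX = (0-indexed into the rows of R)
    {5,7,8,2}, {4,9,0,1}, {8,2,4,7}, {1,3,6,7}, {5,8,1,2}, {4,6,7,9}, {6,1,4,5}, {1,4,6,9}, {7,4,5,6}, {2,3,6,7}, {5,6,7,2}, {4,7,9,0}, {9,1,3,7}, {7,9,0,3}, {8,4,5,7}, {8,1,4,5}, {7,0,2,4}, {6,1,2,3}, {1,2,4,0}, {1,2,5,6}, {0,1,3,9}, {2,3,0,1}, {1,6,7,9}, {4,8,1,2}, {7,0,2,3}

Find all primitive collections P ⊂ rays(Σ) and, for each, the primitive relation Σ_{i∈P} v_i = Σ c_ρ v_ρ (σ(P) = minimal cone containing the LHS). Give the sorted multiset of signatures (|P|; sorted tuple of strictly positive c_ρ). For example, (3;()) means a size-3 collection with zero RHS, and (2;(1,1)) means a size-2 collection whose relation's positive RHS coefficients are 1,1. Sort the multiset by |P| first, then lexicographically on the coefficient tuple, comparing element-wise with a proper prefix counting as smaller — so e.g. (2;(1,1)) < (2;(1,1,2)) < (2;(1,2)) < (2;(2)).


Primitive collections (18):

  • {0,5}:  v_{0} + v_{5} = 0  ⟹  sig = (2;())
  • {2,9}:  v_{2} + v_{9} = v_{0}  ⟹  sig = (2;(1))
  • {3,4}:  v_{3} + v_{4} = v_{0}  ⟹  sig = (2;(1))
  • {3,8}:  v_{3} + v_{8} = v_{2}  ⟹  sig = (2;(1))
  • {6,8}:  v_{6} + v_{8} = v_{5}  ⟹  sig = (2;(1))
  • {8,9}:  v_{8} + v_{9} = v_{4}  ⟹  sig = (2;(1))
  • {0,6}:  v_{0} + v_{6} = v_{1} + v_{7}  ⟹  sig = (2;(1,1))
  • {0,8}:  v_{0} + v_{8} = v_{2} + v_{4}  ⟹  sig = (2;(1,1))
  • {3,5}:  v_{3} + v_{5} = v_{2} + v_{6}  ⟹  sig = (2;(1,1))
  • {5,9}:  v_{5} + v_{9} = v_{4} + v_{6}  ⟹  sig = (2;(1,1))
  • {1,7,8}:  v_{1} + v_{7} + v_{8} = 0  ⟹  sig = (3;())
  • {2,4,6}:  v_{2} + v_{4} + v_{6} = 0  ⟹  sig = (3;())
  • {1,2,7}:  v_{1} + v_{2} + v_{7} = v_{3}  ⟹  sig = (3;(1))
  • {1,4,7}:  v_{1} + v_{4} + v_{7} = v_{9}  ⟹  sig = (3;(1))
  • {1,5,7}:  v_{1} + v_{5} + v_{7} = v_{6}  ⟹  sig = (3;(1))
  • {2,4,5}:  v_{2} + v_{4} + v_{5} = v_{8}  ⟹  sig = (3;(1))
  • {0,1,7}:  v_{0} + v_{1} + v_{7} = v_{3} + v_{9}  ⟹  sig = (3;(1,1))
  • {3,6,9}:  v_{3} + v_{6} + v_{9} = 2·v_{1} + 2·v_{7}  ⟹  sig = (3;(2,2))

Sorted signature multiset PRS(X):
[(2;()), (2;(1)), (2;(1)), (2;(1)), (2;(1)), (2;(1)), (2;(1,1)), (2;(1,1)), (2;(1,1)), (2;(1,1)), (3;()), (3;()), (3;(1)), (3;(1)), (3;(1)), (3;(1)), (3;(1,1)), (3;(2,2))]


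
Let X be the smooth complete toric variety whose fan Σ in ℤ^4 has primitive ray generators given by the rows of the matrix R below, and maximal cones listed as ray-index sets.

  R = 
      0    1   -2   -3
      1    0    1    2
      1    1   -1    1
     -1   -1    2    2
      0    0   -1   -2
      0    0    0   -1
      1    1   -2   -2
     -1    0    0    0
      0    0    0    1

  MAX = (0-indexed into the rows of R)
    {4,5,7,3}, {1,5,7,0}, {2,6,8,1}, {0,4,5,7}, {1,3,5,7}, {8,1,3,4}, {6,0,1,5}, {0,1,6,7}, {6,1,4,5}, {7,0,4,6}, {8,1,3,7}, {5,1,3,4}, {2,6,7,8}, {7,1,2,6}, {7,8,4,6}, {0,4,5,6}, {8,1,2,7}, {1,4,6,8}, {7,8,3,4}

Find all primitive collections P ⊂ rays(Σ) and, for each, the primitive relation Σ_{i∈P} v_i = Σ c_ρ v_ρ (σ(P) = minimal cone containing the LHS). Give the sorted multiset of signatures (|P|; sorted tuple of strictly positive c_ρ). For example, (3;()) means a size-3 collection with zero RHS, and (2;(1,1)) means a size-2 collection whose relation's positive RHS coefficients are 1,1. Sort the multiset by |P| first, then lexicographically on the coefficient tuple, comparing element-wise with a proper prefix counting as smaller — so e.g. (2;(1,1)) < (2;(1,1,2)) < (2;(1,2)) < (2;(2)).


12 minimal non-faces of Δ(Σ) (on 9 rays):

  {3,6}:  v_{3} + v_{6} = 0  ⇒ sig = (2;())
  {5,8}:  v_{5} + v_{8} = 0  ⇒ sig = (2;())
  {0,3}:  v_{0} + v_{3} = v_{5} + v_{7}  ⇒ sig = (2;(1,1))
  {0,8}:  v_{0} + v_{8} = v_{6} + v_{7}  ⇒ sig = (2;(1,1))
  {2,4}:  v_{2} + v_{4} = v_{6} + v_{8}  ⇒ sig = (2;(1,1))
  {2,3}:  v_{2} + v_{3} = v_{1} + v_{7} + v_{8}  ⇒ sig = (2;(1,1,1))
  {2,5}:  v_{2} + v_{5} = v_{1} + v_{6} + v_{7}  ⇒ sig = (2;(1,1,1))
  {0,2}:  v_{0} + v_{2} = v_{1} + 2·v_{6} + 2·v_{7}  ⇒ sig = (2;(1,2,2))
  {1,4,7}:  v_{1} + v_{4} + v_{7} = 0  ⇒ sig = (3;())
  {5,6,7}:  v_{5} + v_{6} + v_{7} = v_{0}  ⇒ sig = (3;(1))
  {0,1,4}:  v_{0} + v_{1} + v_{4} = v_{5} + v_{6}  ⇒ sig = (3;(1,1))
  {1,6,7,8}:  v_{1} + v_{6} + v_{7} + v_{8} = v_{2}  ⇒ sig = (4;(1))

Signatures (|P|; sorted positive RHS coefficients), sorted:
[(2;()), (2;()), (2;(1,1)), (2;(1,1)), (2;(1,1)), (2;(1,1,1)), (2;(1,1,1)), (2;(1,2,2)), (3;()), (3;(1)), (3;(1,1)), (4;(1))]


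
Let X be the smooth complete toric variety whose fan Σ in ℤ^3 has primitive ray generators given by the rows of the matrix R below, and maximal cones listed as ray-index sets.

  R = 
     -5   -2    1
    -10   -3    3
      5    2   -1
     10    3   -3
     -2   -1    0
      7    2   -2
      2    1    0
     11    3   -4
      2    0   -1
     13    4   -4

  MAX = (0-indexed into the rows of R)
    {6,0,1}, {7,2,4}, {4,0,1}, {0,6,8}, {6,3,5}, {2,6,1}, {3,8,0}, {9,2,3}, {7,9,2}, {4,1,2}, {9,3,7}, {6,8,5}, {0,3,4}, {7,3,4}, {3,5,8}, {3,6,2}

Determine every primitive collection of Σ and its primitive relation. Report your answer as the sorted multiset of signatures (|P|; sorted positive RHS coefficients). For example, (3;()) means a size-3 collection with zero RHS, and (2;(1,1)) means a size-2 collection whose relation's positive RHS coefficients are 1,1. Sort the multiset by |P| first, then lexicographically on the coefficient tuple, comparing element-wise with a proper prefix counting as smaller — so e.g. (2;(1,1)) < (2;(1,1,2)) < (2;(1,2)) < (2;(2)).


Primitive collections (25):

  P = {0,2}:  v_{0} + v_{2} = 0  ⟹  sig = (2;())
  P = {1,3}:  v_{1} + v_{3} = 0  ⟹  sig = (2;())
  P = {4,6}:  v_{4} + v_{6} = 0  ⟹  sig = (2;())
  P = {0,5}:  v_{0} + v_{5} = v_{8}  ⟹  sig = (2;(1))
  P = {2,8}:  v_{2} + v_{8} = v_{5}  ⟹  sig = (2;(1))
  P = {4,9}:  v_{4} + v_{9} = v_{7}  ⟹  sig = (2;(1))
  P = {6,7}:  v_{6} + v_{7} = v_{9}  ⟹  sig = (2;(1))
  P = {0,9}:  v_{0} + v_{9} = v_{3} + v_{4}  ⟹  sig = (2;(1,1))
  P = {1,5}:  v_{1} + v_{5} = v_{0} + v_{6}  ⟹  sig = (2;(1,1))
  P = {1,9}:  v_{1} + v_{9} = v_{2} + v_{4}  ⟹  sig = (2;(1,1))
  P = {2,5}:  v_{2} + v_{5} = v_{3} + v_{6}  ⟹  sig = (2;(1,1))
  P = {4,5}:  v_{4} + v_{5} = v_{0} + v_{3}  ⟹  sig = (2;(1,1))
  P = {6,9}:  v_{6} + v_{9} = v_{2} + v_{3}  ⟹  sig = (2;(1,1))
  P = {7,8}:  v_{7} + v_{8} = v_{0} + 2·v_{3} + v_{4}  ⟹  sig = (2;(1,1,2))
  P = {0,7}:  v_{0} + v_{7} = v_{3} + 2·v_{4}  ⟹  sig = (2;(1,2))
  P = {1,7}:  v_{1} + v_{7} = v_{2} + 2·v_{4}  ⟹  sig = (2;(1,2))
  P = {1,8}:  v_{1} + v_{8} = 2·v_{0} + v_{6}  ⟹  sig = (2;(1,2))
  P = {4,8}:  v_{4} + v_{8} = 2·v_{0} + v_{3}  ⟹  sig = (2;(1,2))
  P = {5,7}:  v_{5} + v_{7} = 2·v_{3} + v_{4}  ⟹  sig = (2;(1,2))
  P = {8,9}:  v_{8} + v_{9} = v_{0} + 2·v_{3}  ⟹  sig = (2;(1,2))
  P = {5,9}:  v_{5} + v_{9} = 2·v_{3}  ⟹  sig = (2;(2))
  P = {0,3,6}:  v_{0} + v_{3} + v_{6} = v_{5}  ⟹  sig = (3;(1))
  P = {2,3,4}:  v_{2} + v_{3} + v_{4} = v_{9}  ⟹  sig = (3;(1))
  P = {2,3,7}:  v_{2} + v_{3} + v_{7} = 2·v_{9}  ⟹  sig = (3;(2))
  P = {3,6,8}:  v_{3} + v_{6} + v_{8} = 2·v_{5}  ⟹  sig = (3;(2))

Hence PRS(X_Σ) =
    |P|=2: 21 collections, coeffs (), (), (), (1), (1), (1), (1), (1,1), (1,1), (1,1), (1,1), (1,1), (1,1), (1,1,2), (1,2), (1,2), (1,2), (1,2), (1,2), (1,2), (2)
    |P|=3: 4 collections, coeffs (1), (1), (2), (2)


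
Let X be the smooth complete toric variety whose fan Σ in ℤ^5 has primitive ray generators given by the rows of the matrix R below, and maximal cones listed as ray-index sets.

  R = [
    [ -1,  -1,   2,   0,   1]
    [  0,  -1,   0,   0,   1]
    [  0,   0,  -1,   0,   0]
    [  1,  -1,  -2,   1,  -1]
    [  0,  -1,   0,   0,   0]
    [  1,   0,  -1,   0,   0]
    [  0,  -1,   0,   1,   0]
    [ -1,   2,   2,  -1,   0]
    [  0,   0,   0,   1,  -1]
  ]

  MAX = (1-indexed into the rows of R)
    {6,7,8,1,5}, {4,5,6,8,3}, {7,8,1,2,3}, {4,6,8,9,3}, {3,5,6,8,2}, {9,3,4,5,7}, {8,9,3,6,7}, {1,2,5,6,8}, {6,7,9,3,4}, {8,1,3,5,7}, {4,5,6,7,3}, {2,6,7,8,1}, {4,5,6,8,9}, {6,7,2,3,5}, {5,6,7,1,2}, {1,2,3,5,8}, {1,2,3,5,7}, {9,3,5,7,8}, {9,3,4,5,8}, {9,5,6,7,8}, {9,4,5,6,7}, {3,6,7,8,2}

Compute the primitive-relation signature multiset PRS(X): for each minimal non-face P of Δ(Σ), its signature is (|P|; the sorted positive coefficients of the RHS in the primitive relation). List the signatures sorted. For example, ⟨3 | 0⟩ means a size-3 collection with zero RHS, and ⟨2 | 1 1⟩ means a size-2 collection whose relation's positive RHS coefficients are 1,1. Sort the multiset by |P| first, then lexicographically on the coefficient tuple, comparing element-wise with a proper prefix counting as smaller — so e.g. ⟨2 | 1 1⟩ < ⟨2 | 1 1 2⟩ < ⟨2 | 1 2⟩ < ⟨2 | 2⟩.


Primitive collections (9):

  {2,9}:  v_{2} + v_{9} = v_{7}  →  sig = ⟨2 | 1⟩
  {1,4}:  v_{1} + v_{4} = v_{5} + v_{7}  →  sig = ⟨2 | 1 1⟩
  {2,4}:  v_{2} + v_{4} = v_{3} + v_{5} + v_{6} + v_{7}  →  sig = ⟨2 | 1 1 1 1⟩
  {1,9}:  v_{1} + v_{9} = v_{5} + 2·v_{7} + v_{8}  →  sig = ⟨2 | 1 1 2⟩
  {1,3,6}:  v_{1} + v_{3} + v_{6} = v_{2}  →  sig = ⟨3 | 1⟩
  {4,7,8}:  v_{4} + v_{7} + v_{8} = v_{9}  →  sig = ⟨3 | 1⟩
  {2,5,7,8}:  v_{2} + v_{5} + v_{7} + v_{8} = v_{1}  →  sig = ⟨4 | 1⟩
  {3,5,6,9}:  v_{3} + v_{5} + v_{6} + v_{9} = v_{4}  →  sig = ⟨4 | 1⟩
  {3,5,6,7,8}:  v_{3} + v_{5} + v_{6} + v_{7} + v_{8} = 0  →  sig = ⟨5 | 0⟩

Sorted signature multiset PRS(X):
    |P|=2: 4 collections, coeffs (1), (1,1), (1,1,1,1), (1,1,2)
    |P|=3: 2 collections, coeffs (1), (1)
    |P|=4: 2 collections, coeffs (1), (1)
    |P|=5: 1 collection, coeffs ()


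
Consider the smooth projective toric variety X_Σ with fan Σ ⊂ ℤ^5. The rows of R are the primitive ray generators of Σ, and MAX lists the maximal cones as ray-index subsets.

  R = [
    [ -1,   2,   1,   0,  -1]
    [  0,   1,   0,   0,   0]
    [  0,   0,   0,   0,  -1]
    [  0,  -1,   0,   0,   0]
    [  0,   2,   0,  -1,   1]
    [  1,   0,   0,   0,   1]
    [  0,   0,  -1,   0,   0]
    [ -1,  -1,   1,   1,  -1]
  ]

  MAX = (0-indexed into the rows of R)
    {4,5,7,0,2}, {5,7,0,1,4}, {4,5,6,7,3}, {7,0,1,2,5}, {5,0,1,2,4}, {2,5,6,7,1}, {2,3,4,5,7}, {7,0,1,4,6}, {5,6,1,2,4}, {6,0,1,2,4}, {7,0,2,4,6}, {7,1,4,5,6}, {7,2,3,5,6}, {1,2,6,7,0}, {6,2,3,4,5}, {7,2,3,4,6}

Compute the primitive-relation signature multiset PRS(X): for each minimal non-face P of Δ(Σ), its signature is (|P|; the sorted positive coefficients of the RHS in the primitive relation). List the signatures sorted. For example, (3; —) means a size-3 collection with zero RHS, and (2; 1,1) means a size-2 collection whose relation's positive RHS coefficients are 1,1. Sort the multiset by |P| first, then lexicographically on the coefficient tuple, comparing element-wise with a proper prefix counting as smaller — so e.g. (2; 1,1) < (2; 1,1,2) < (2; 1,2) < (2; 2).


Δ(Σ) — 8 vertices, 5 min non-faces:

  P = {1,3}:  v_{1} + v_{3} = 0  ⟹  sig = (2; —)
  P = {0,3}:  v_{0} + v_{3} = v_{2} + v_{4} + v_{7}  ⟹  sig = (2; 1,1,1)
  P = {0,5,6}:  v_{0} + v_{5} + v_{6} = 2·v_{1}  ⟹  sig = (3; 2)
  P = {1,2,4,7}:  v_{1} + v_{2} + v_{4} + v_{7} = v_{0}  ⟹  sig = (4; 1)
  P = {2,4,5,6,7}:  v_{2} + v_{4} + v_{5} + v_{6} + v_{7} = v_{1}  ⟹  sig = (5; 1)

so the primitive-relation signature multiset is
{ (2; —),  (2; 1,1,1),  (3; 2),  (4; 1),  (5; 1) }


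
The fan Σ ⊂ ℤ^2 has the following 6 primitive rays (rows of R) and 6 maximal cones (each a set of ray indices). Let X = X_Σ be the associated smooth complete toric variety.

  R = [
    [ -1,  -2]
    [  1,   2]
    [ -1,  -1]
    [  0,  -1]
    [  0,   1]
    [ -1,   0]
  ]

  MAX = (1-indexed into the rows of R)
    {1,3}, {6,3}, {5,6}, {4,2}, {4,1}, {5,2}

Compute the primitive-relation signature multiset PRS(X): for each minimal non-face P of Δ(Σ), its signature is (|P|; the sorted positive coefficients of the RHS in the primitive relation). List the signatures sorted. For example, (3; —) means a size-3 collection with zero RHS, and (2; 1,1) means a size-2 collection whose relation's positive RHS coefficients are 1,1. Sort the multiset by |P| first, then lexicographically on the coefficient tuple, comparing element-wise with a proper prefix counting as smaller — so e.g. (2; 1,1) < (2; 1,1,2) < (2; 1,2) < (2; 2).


Minimal non-faces — 9 found among 6 rays, 6 max cones:

  • {1,2}:  v_{1} + v_{2} = 0 — sig = (2; —)
  • {4,5}:  v_{4} + v_{5} = 0 — sig = (2; —)
  • {1,5}:  v_{1} + v_{5} = v_{3} — sig = (2; 1)
  • {2,3}:  v_{2} + v_{3} = v_{5} — sig = (2; 1)
  • {3,4}:  v_{3} + v_{4} = v_{1} — sig = (2; 1)
  • {3,5}:  v_{3} + v_{5} = v_{6} — sig = (2; 1)
  • {4,6}:  v_{4} + v_{6} = v_{3} — sig = (2; 1)
  • {1,6}:  v_{1} + v_{6} = 2·v_{3} — sig = (2; 2)
  • {2,6}:  v_{2} + v_{6} = 2·v_{5} — sig = (2; 2)

Hence PRS(X_Σ) =
    |P|=2: 9 collections, coeffs (), (), (1), (1), (1), (1), (1), (2), (2)


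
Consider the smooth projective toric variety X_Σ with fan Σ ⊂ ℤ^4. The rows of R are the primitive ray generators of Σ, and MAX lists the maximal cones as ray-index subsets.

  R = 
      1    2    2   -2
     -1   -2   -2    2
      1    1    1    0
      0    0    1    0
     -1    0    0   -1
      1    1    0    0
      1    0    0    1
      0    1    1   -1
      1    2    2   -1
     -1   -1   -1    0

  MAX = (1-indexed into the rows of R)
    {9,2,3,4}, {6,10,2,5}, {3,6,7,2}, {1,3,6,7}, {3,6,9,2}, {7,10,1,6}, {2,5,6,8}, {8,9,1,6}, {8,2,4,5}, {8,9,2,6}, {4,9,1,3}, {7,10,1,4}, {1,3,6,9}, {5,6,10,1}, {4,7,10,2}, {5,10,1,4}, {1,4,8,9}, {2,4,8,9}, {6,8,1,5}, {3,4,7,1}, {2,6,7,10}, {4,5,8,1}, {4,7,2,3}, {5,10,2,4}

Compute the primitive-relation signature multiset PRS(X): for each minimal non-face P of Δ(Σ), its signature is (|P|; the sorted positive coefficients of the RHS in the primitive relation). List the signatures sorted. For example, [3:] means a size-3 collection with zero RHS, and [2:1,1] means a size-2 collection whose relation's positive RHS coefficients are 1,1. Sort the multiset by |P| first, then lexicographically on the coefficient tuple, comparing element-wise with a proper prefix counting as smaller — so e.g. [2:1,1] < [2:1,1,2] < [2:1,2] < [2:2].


The 11 primitive collections of Σ (r=10, n=4):

  P={1,2}:  v_{1} + v_{2} = 0  ⟹  sig = [2:]
  P={3,10}:  v_{3} + v_{10} = 0  ⟹  sig = [2:]
  P={5,7}:  v_{5} + v_{7} = 0  ⟹  sig = [2:]
  P={3,5}:  v_{3} + v_{5} = v_{8}  ⟹  sig = [2:1]
  P={3,8}:  v_{3} + v_{8} = v_{9}  ⟹  sig = [2:1]
  P={4,6}:  v_{4} + v_{6} = v_{3}  ⟹  sig = [2:1]
  P={7,8}:  v_{7} + v_{8} = v_{3}  ⟹  sig = [2:1]
  P={8,10}:  v_{8} + v_{10} = v_{5}  ⟹  sig = [2:1]
  P={9,10}:  v_{9} + v_{10} = v_{8}  ⟹  sig = [2:1]
  P={5,9}:  v_{5} + v_{9} = 2·v_{8}  ⟹  sig = [2:2]
  P={7,9}:  v_{7} + v_{9} = 2·v_{3}  ⟹  sig = [2:2]

Hence PRS(X_Σ) =
[[2:], [2:], [2:], [2:1], [2:1], [2:1], [2:1], [2:1], [2:1], [2:2], [2:2]]


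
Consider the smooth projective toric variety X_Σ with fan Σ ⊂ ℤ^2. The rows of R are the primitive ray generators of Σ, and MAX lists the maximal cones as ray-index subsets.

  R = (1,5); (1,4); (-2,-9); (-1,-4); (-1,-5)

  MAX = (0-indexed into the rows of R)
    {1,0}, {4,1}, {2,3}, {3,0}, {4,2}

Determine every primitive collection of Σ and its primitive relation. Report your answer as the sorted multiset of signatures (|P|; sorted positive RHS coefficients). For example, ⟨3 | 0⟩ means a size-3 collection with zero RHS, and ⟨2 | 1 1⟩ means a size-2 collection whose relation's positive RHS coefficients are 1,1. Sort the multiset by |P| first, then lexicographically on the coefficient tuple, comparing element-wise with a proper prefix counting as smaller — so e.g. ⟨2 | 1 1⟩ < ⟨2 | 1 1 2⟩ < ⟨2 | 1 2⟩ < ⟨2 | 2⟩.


Minimal non-faces — 5 found among 5 rays, 5 max cones:

  • {0,4}:  v_{0} + v_{4} = 0  so sig = ⟨2 | 0⟩
  • {1,3}:  v_{1} + v_{3} = 0  so sig = ⟨2 | 0⟩
  • {0,2}:  v_{0} + v_{2} = v_{3}  so sig = ⟨2 | 1⟩
  • {1,2}:  v_{1} + v_{2} = v_{4}  so sig = ⟨2 | 1⟩
  • {3,4}:  v_{3} + v_{4} = v_{2}  so sig = ⟨2 | 1⟩

Signatures (|P|; sorted positive RHS coefficients), sorted:
[⟨2 | 0⟩, ⟨2 | 0⟩, ⟨2 | 1⟩, ⟨2 | 1⟩, ⟨2 | 1⟩]
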